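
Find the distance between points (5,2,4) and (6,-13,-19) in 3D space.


dx=1, dy=-15, dz=-23
d = sqrt(1+225+529) = sqrt(755) = 27.4773

27.4773


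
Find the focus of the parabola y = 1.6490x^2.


a = 1.6490
4a = 6.5960
focus = (0, 1/6.5960) = (0, 0.1516)

Focus = (0, 0.1516)


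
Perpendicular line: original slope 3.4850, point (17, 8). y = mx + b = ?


Perpendicular slope = -1/m1 = -1/3.4850 = -0.2869
b2 = y0 - m2*x0 = 8 + 17/3.4850 = 8 + 4.8780 = 12.8780

y = -0.2869x + 12.8780


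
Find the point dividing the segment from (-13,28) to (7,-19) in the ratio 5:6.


Px = (5*7 + 6*(-13))/11 = -43/11 = -3.9091
Py = (5*(-19) + 6*28)/11 = 73/11 = 6.6364

P = (-3.9091, 6.6364)


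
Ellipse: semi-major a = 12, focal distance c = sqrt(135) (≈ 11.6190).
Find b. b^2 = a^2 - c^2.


b^2 = 12^2 - (sqrt(135))^2 = 144 - 135 = 9
b = sqrt(9) = 3

b = 3


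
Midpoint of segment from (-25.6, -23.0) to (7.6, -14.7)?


Mx = (-25.6 + 7.6)/2 = -18.0/2 = -9.0000
My = (-23.0 - 14.7)/2 = -37.7/2 = -18.8500

(-9.0000, -18.8500)


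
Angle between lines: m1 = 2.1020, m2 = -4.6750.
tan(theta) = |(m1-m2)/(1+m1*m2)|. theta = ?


m1-m2 = 6.777
1+m1*m2 = -8.82685
tan(theta) = |6.777/(-8.82685)| = 0.767771
theta = arctan(|6.777/(-8.82685)|) = 37.5160 degrees (acute angle)

37.5160 degrees


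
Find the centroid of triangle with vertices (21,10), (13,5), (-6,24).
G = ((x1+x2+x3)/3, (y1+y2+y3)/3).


Gx = (21+13- 6)/3 = 28/3 = 9.3333
Gy = (10+5+24)/3 = 39/3 = 13.0000

G = (9.3333, 13.0000)


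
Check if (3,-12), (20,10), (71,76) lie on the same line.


3*(10-76) + 20*(76+ 12) + 71*(-12-10)
= -198 + 1760 - 1562 = 0

Yes, collinear (determinant = 0)


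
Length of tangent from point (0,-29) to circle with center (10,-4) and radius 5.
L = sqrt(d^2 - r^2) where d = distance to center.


d = sqrt((0-10)^2 + (-29+ 4)^2) = sqrt(100+625) = 26.9258
L = sqrt(725.0000 - 25) = sqrt(700.0000) = 26.4575

26.4575


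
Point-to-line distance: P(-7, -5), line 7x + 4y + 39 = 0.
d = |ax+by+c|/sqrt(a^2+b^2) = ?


|7*(-7) + 4*(-5) + 39| = |-30| = 30
sqrt(49 + 16) = sqrt(65) = 8.0623
d = 30/sqrt(65) = 3.7210

3.7210


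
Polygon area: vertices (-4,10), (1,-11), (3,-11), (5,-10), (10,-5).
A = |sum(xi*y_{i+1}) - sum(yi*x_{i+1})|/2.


sum(xi*y_{i+1}) = -4*(-11) + 1*(-11) + 3*(-10) + 5*(-5) + 10*10 = 78
sum(yi*x_{i+1}) = 10*1 - 11*3 - 11*5 - 10*10 - 5*(-4) = -158
Area = |78 + 158|/2 = 236/2 = 118.0000

118.0000 sq units


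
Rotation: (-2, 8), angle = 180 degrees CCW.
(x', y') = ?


cos(180) = -1, sin(180) = 0
x' = -2*(-1) - 8*0 = 2
y' = -2*0 + 8*(-1) = -8

(2, -8)


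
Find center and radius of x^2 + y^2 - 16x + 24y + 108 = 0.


h = -D/2 = 16/2 = 8
k = -E/2 = -24/2 = -12
r^2 = h^2 + k^2 - F = 64 + 144 - 108 = 100
r = 10

Center (8, -12), radius = 10


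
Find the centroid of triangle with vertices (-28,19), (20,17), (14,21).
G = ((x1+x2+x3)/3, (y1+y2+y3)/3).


Gx = (-28+20+14)/3 = 6/3 = 2.0000
Gy = (19+17+21)/3 = 57/3 = 19.0000

G = (2.0000, 19.0000)


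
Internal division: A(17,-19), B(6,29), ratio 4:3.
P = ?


Px = (4*6 + 3*17)/7 = 75/7 = 10.7143
Py = (4*29 + 3*(-19))/7 = 59/7 = 8.4286

P = (10.7143, 8.4286)


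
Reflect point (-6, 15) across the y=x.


Reflection rule for y=x: (y, x)
(-6, 15) -> (15, -6)

(15, -6)


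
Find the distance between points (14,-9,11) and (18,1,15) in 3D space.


dx=4, dy=10, dz=4
d = sqrt(16+100+16) = sqrt(132) = 11.4891

11.4891


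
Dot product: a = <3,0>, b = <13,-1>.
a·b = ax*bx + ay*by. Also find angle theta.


a·b = 3*13 + 0*(-1) = 39 + 0 = 39
|a| = sqrt(9+0) = 3.0000
|b| = sqrt(169+1) = 13.0384
cos(theta) = 39/(sqrt(9)*sqrt(170)) = 39/sqrt(1530) = 0.997054
theta = arccos(39/sqrt(1530)) = 4.3987 degrees

a·b = 39, theta = 4.3987 deg


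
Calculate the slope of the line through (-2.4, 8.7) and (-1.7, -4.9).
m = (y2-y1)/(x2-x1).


dy = -4.9 - 8.7 = -13.6
dx = -1.7 + 2.4 = 0.7
m = -13.6/0.7 = -19.4286

m = -19.4286


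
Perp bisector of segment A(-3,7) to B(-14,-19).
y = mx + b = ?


Midpoint = (-8.5, -6)
Slope of AB = dy/dx = -26/(-11) = 2.3636
Perp slope = -dx/dy = -11/26 = -0.4231
b = My - (perp slope)*Mx = -6 + (-11*(-8.5))/(-26) = -6 - 3.5962 = -9.5962

y = -0.4231x - 9.5962


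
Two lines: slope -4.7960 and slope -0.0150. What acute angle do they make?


m1-m2 = -4.781
1+m1*m2 = 1.07194
tan(theta) = |-4.781/1.07194| = 4.460138
theta = arctan(|-4.781/1.07194|) = 77.3628 degrees (acute angle)

77.3628 degrees


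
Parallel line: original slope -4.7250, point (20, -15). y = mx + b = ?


Parallel lines have equal slopes.
m2 = -4.7250
b2 = -15 + 4.7250*20 = 79.5000

y = -4.7250x + 79.5000


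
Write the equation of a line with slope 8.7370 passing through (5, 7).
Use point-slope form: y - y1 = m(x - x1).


y - 7 = 8.7370(x - 5)
y = 8.7370x + 7 - 8.7370*5
y = 8.7370x - 36.6850

y = 8.7370x - 36.6850


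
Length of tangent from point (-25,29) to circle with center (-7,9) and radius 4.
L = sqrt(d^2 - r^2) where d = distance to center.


d = sqrt((-25+ 7)^2 + (29-9)^2) = sqrt(324+400) = 26.9072
L = sqrt(724.0000 - 16) = sqrt(708.0000) = 26.6083

26.6083


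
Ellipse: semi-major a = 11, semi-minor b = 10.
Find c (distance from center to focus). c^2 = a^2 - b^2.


c^2 = 11^2 - 10^2 = 121 - 100 = 21
c = sqrt(21) = 4.5826

c = 4.5826


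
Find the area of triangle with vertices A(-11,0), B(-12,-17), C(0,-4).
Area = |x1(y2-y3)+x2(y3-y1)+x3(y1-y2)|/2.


-11*(-17+ 4) = 143
-12*(-4-0) = 48
0*(0+ 17) = 0
sum = 191
Area = |191|/2 = 95.5000

95.5000 sq units


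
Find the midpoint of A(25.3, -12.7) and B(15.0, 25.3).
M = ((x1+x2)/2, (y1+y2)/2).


Mx = (25.3 + 15.0)/2 = 40.3/2 = 20.1500
My = (-12.7 + 25.3)/2 = 12.6/2 = 6.3000

(20.1500, 6.3000)


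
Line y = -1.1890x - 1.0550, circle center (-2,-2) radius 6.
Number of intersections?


Substitute y = -1.1890x - 1.0550: (x+ 2)^2 + (-1.1890x- 1.0550+ 2)^2 = 36
Expand to Ax^2 + Bx + C = 0, where b-k = 0.945
A = 1+m^2 = 2.413721
B = 2(m(b-k) - h) = 2(-1.1890*0.945 + 2) = 1.75279
C = h^2 + (b-k)^2 - r^2 = 4 + 0.893025 - 36 = -31.106975
disc = B^2-4AC = 3.0723 + 300.3342 = 303.4065
disc > 0

2 intersection points


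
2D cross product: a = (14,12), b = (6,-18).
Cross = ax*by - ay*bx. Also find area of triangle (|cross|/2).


cross = 14*(-18) - 12*6 = -252 - 72 = -324
Triangle area = |-324|/2 = 324/2 = 162.0000

cross = -324, triangle area = 162.0000


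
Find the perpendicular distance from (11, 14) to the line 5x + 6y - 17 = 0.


|5*11 + 6*14 - 17| = |122| = 122
sqrt(25 + 36) = sqrt(61) = 7.8102
d = 122/sqrt(61) = 15.6205

15.6205


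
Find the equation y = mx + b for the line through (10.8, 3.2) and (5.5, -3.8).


m = (-7.0)/(-5.3) = 1.3208
b = y1 - m*x1 = 3.2 - (-7.0*10.8)/(-5.3) = 3.2 - 14.2642 = -11.0642

y = 1.3208x - 11.0642


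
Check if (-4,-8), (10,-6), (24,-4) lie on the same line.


-4*(-6+ 4) + 10*(-4+ 8) + 24*(-8+ 6)
= 8 + 40 - 48 = 0

Yes, collinear (determinant = 0)


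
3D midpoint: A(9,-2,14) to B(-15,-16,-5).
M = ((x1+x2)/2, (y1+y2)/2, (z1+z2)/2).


Mx = (9- 15)/2 = -3.0000
My = (-2- 16)/2 = -9.0000
Mz = (14- 5)/2 = 4.5000

M = (-3.0000, -9.0000, 4.5000)


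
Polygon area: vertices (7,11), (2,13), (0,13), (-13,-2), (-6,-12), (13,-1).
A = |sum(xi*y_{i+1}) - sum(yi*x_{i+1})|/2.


sum(xi*y_{i+1}) = 7*13 + 2*13 + 0*(-2) - 13*(-12) - 6*(-1) + 13*11 = 422
sum(yi*x_{i+1}) = 11*2 + 13*0 + 13*(-13) - 2*(-6) - 12*13 - 1*7 = -298
Area = |422 + 298|/2 = 720/2 = 360.0000

360.0000 sq units


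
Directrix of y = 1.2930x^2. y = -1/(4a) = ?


a = 1.2930
1/(4a) = 0.1933
directrix: y = -0.1933 = -0.1933

y = -0.1933


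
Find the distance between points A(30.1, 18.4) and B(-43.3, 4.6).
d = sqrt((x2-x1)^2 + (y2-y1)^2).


dx = -43.3 - 30.1 = -73.4
dy = 4.6 - 18.4 = -13.8
d = sqrt(5387.56 + 190.44) = sqrt(5578.0) = 74.6860

74.6860


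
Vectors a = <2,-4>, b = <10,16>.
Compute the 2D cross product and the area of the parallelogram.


cross = 2*16 + 4*10 = 32 + 40 = 72
Parallelogram area = |72| = 72

cross = 72, parallelogram area = 72


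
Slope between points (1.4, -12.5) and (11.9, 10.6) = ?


dy = 10.6 + 12.5 = 23.1
dx = 11.9 - 1.4 = 10.5
m = 23.1/10.5 = 2.2000

m = 2.2000


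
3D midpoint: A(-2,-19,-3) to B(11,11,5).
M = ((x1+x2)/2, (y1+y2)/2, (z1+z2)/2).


Mx = (-2+11)/2 = 4.5000
My = (-19+11)/2 = -4.0000
Mz = (-3+5)/2 = 1.0000

M = (4.5000, -4.0000, 1.0000)


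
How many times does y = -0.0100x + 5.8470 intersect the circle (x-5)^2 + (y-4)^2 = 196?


Substitute y = -0.0100x + 5.8470: (x-5)^2 + (-0.0100x+5.8470-4)^2 = 196
Expand to Ax^2 + Bx + C = 0, where b-k = 1.847
A = 1+m^2 = 1.0001
B = 2(m(b-k) - h) = 2(-0.0100*1.847 - 5) = -10.03694
C = h^2 + (b-k)^2 - r^2 = 25 + 3.411409 - 196 = -167.588591
disc = B^2-4AC = 100.7402 + 670.4214 = 771.1616
disc > 0

2 intersection points


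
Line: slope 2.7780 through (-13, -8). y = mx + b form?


y + 8 = 2.7780(x + 13)
y = 2.7780x - 8 - 2.7780*(-13)
y = 2.7780x + 28.1140

y = 2.7780x + 28.1140


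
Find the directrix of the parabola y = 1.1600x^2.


a = 1.1600
1/(4a) = 0.2155
directrix: y = -0.2155 = -0.2155

y = -0.2155


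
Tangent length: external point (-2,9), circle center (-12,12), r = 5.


d = sqrt((-2+ 12)^2 + (9-12)^2) = sqrt(100+9) = 10.4403
L = sqrt(109.0000 - 25) = sqrt(84.0000) = 9.1652

9.1652


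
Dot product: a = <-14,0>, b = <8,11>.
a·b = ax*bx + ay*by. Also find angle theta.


a·b = -14*8 + 0*11 = -112 + 0 = -112
|a| = sqrt(196+0) = 14.0000
|b| = sqrt(64+121) = 13.6015
cos(theta) = -112/(sqrt(196)*sqrt(185)) = -112/sqrt(36260) = -0.588172
theta = arccos(-112/sqrt(36260)) = 126.0274 degrees

a·b = -112, theta = 126.0274 deg


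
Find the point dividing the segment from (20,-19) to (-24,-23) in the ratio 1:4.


Px = (1*(-24) + 4*20)/5 = 56/5 = 11.2000
Py = (1*(-23) + 4*(-19))/5 = -99/5 = -19.8000

P = (11.2000, -19.8000)


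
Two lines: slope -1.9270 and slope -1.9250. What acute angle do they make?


m1-m2 = -0.002
1+m1*m2 = 4.709475
tan(theta) = |-0.002/4.709475| = 0.000425
theta = arctan(|-0.002/4.709475|) = 0.0243 degrees (acute angle)

0.0243 degrees


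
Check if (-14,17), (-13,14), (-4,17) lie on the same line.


-14*(14-17) - 13*(17-17) - 4*(17-14)
= 42 + 0 - 12 = 30

No, not collinear (determinant = 30)


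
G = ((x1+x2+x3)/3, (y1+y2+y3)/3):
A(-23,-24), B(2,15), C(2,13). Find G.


Gx = (-23+2+2)/3 = -19/3 = -6.3333
Gy = (-24+15+13)/3 = 4/3 = 1.3333

G = (-6.3333, 1.3333)


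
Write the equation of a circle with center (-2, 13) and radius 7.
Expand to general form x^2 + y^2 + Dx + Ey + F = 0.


(x+ 2)^2 + (y-13)^2 = 7^2
D = -2h = 4, E = -2k = -26
F = h^2+k^2-r^2 = 4+169-49 = 124

x^2 + y^2 + 4x - 26y + 124 = 0


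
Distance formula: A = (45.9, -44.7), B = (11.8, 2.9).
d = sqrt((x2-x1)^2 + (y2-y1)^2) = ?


dx = 11.8 - 45.9 = -34.1
dy = 2.9 + 44.7 = 47.6
d = sqrt(1162.81 + 2265.76) = sqrt(3428.57) = 58.5540

58.5540


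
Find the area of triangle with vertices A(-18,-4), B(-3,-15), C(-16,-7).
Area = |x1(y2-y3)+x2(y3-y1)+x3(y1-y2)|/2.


-18*(-15+ 7) = 144
-3*(-7+ 4) = 9
-16*(-4+ 15) = -176
sum = -23
Area = |-23|/2 = 11.5000

11.5000 sq units


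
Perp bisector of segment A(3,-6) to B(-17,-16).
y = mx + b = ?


Midpoint = (-7, -11)
Slope of AB = dy/dx = -10/(-20) = 0.5000
Perp slope = -dx/dy = -20/10 = -2.0000
b = My - (perp slope)*Mx = -11 + (-20*(-7))/(-10) = -11 - 14.0000 = -25.0000

y = -2.0000x - 25.0000


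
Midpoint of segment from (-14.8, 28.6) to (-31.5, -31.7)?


Mx = (-14.8 - 31.5)/2 = -46.3/2 = -23.1500
My = (28.6 - 31.7)/2 = -3.1/2 = -1.5500

(-23.1500, -1.5500)


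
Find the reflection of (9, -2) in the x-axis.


Reflection rule for x-axis: (x, -y)
(9, -2) -> (9, 2)

(9, 2)


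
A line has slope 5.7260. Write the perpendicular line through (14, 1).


Perpendicular slope = -1/m1 = -1/5.7260 = -0.1746
b2 = y0 - m2*x0 = 1 + 14/5.7260 = 1 + 2.4450 = 3.4450

y = -0.1746x + 3.4450


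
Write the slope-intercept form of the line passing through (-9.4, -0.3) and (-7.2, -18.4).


m = (-18.1)/(2.2) = -8.2273
b = y1 - m*x1 = -0.3 - (-18.1*(-9.4))/(2.2) = -0.3 - 77.3364 = -77.6364

y = -8.2273x - 77.6364


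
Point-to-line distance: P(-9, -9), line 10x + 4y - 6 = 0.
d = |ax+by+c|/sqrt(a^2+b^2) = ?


|10*(-9) + 4*(-9) - 6| = |-132| = 132
sqrt(100 + 16) = sqrt(116) = 10.7703
d = 132/sqrt(116) = 12.2559

12.2559


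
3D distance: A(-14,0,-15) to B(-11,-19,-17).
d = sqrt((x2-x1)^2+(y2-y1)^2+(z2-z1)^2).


dx=3, dy=-19, dz=-2
d = sqrt(9+361+4) = sqrt(374) = 19.3391

19.3391


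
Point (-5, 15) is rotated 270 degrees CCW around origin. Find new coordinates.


cos(270) = 0, sin(270) = -1
x' = -5*0 - 15*(-1) = 15
y' = -5*(-1) + 15*0 = 5

(15, 5)


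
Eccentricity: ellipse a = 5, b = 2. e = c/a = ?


c = sqrt(25-4) = sqrt(21) = 4.5826
e = c/a = sqrt(21)/5 = 0.9165

e = 0.9165


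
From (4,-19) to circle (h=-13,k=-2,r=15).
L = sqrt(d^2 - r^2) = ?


d = sqrt((4+ 13)^2 + (-19+ 2)^2) = sqrt(289+289) = 24.0416
L = sqrt(578.0000 - 225) = sqrt(353.0000) = 18.7883

18.7883


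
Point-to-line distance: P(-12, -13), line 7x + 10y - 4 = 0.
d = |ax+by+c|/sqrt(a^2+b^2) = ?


|7*(-12) + 10*(-13) - 4| = |-218| = 218
sqrt(49 + 100) = sqrt(149) = 12.2066
d = 218/sqrt(149) = 17.8593

17.8593


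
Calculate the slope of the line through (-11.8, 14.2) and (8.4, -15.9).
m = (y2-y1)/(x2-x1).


dy = -15.9 - 14.2 = -30.1
dx = 8.4 + 11.8 = 20.2
m = -30.1/20.2 = -1.4901

m = -1.4901


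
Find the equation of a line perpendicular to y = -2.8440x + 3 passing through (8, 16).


Perpendicular slope = -1/m1 = -1/(-2.8440) = 0.3516
b2 = y0 - m2*x0 = 16 + 8/(-2.8440) = 16 - 2.8129 = 13.1871

y = 0.3516x + 13.1871


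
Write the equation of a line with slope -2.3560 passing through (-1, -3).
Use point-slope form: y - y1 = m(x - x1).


y + 3 = -2.3560(x + 1)
y = -2.3560x - 3 + 2.3560*(-1)
y = -2.3560x - 5.3560

y = -2.3560x - 5.3560


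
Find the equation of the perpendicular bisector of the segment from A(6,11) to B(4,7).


Midpoint = (5, 9)
Slope of AB = dy/dx = -4/(-2) = 2.0000
Perp slope = -dx/dy = -2/4 = -0.5000
b = My - (perp slope)*Mx = 9 + (-2*5)/(-4) = 9 + 2.5000 = 11.5000

y = -0.5000x + 11.5000


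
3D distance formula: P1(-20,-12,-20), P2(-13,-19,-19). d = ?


dx=7, dy=-7, dz=1
d = sqrt(49+49+1) = sqrt(99) = 9.9499

9.9499


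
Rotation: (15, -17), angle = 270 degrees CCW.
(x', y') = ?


cos(270) = 0, sin(270) = -1
x' = 15*0 + 17*(-1) = -17
y' = 15*(-1) - 17*0 = -15

(-17, -15)


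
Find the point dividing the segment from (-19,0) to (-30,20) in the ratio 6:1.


Px = (6*(-30) + 1*(-19))/7 = -199/7 = -28.4286
Py = (6*20 + 1*0)/7 = 120/7 = 17.1429

P = (-28.4286, 17.1429)


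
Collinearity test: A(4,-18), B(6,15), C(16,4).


4*(15-4) + 6*(4+ 18) + 16*(-18-15)
= 44 + 132 - 528 = -352

No, not collinear (determinant = -352)


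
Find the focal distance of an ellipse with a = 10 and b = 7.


c^2 = 10^2 - 7^2 = 100 - 49 = 51
c = sqrt(51) = 7.1414

c = 7.1414


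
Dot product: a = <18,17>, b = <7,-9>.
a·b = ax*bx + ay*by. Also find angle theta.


a·b = 18*7 + 17*(-9) = 126 - 153 = -27
|a| = sqrt(324+289) = 24.7588
|b| = sqrt(49+81) = 11.4018
cos(theta) = -27/(sqrt(613)*sqrt(130)) = -27/sqrt(79690) = -0.095645
theta = arccos(-27/sqrt(79690)) = 95.4884 degrees

a·b = -27, theta = 95.4884 deg


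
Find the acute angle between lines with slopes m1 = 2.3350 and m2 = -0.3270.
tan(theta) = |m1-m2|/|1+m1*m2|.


m1-m2 = 2.662
1+m1*m2 = 0.236455
tan(theta) = |2.662/0.236455| = 11.257956
theta = arctan(|2.662/0.236455|) = 84.9240 degrees (acute angle)

84.9240 degrees


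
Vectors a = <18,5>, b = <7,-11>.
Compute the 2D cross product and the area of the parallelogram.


cross = 18*(-11) - 5*7 = -198 - 35 = -233
Parallelogram area = |-233| = 233

cross = -233, parallelogram area = 233


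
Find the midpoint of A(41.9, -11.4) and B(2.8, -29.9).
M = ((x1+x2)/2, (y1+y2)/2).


Mx = (41.9 + 2.8)/2 = 44.7/2 = 22.3500
My = (-11.4 - 29.9)/2 = -41.3/2 = -20.6500

(22.3500, -20.6500)


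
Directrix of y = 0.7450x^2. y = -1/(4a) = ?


a = 0.7450
1/(4a) = 0.3356
directrix: y = -0.3356 = -0.3356

y = -0.3356


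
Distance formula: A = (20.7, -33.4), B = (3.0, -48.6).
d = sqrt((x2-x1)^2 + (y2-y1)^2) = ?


dx = 3.0 - 20.7 = -17.7
dy = -48.6 + 33.4 = -15.2
d = sqrt(313.29 + 231.04) = sqrt(544.33) = 23.3309

23.3309


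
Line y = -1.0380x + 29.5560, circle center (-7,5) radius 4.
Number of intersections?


Substitute y = -1.0380x + 29.5560: (x+ 7)^2 + (-1.0380x+29.5560-5)^2 = 16
Expand to Ax^2 + Bx + C = 0, where b-k = 24.556
A = 1+m^2 = 2.077444
B = 2(m(b-k) - h) = 2(-1.0380*24.556 + 7) = -36.978256
C = h^2 + (b-k)^2 - r^2 = 49 + 602.997136 - 16 = 635.997136
disc = B^2-4AC = 1367.3914 - 5284.9937 = -3917.6023
disc < 0

0 intersection points


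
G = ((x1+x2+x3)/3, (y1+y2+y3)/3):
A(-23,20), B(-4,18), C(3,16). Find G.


Gx = (-23- 4+3)/3 = -24/3 = -8.0000
Gy = (20+18+16)/3 = 54/3 = 18.0000

G = (-8.0000, 18.0000)


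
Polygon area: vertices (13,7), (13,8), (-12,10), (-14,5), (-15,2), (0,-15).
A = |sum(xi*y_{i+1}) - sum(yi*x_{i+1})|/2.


sum(xi*y_{i+1}) = 13*8 + 13*10 - 12*5 - 14*2 - 15*(-15) + 0*7 = 371
sum(yi*x_{i+1}) = 7*13 + 8*(-12) + 10*(-14) + 5*(-15) + 2*0 - 15*13 = -415
Area = |371 + 415|/2 = 786/2 = 393.0000

393.0000 sq units


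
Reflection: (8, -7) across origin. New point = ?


Reflection rule for origin: (-x, -y)
(8, -7) -> (-8, 7)

(-8, 7)


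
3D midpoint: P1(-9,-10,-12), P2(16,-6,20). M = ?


Mx = (-9+16)/2 = 3.5000
My = (-10- 6)/2 = -8.0000
Mz = (-12+20)/2 = 4.0000

M = (3.5000, -8.0000, 4.0000)


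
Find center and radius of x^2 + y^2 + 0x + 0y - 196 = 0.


h = -D/2 = 0/2 = 0
k = -E/2 = 0/2 = 0
r^2 = h^2 + k^2 - F = 0 + 0 + 196 = 196
r = 14

Center (0, 0), radius = 14


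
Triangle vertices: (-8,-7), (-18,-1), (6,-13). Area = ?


-8*(-1+ 13) = -96
-18*(-13+ 7) = 108
6*(-7+ 1) = -36
sum = -24
Area = |-24|/2 = 12.0000

12.0000 sq units


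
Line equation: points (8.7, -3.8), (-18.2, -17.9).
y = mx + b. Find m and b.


m = (-14.1)/(-26.9) = 0.5242
b = y1 - m*x1 = -3.8 - (-14.1*8.7)/(-26.9) = -3.8 - 4.5602 = -8.3602

y = 0.5242x - 8.3602


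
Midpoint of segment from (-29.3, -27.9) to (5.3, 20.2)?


Mx = (-29.3 + 5.3)/2 = -24.0/2 = -12.0000
My = (-27.9 + 20.2)/2 = -7.7/2 = -3.8500

(-12.0000, -3.8500)


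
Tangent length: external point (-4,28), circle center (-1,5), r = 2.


d = sqrt((-4+ 1)^2 + (28-5)^2) = sqrt(9+529) = 23.1948
L = sqrt(538.0000 - 4) = sqrt(534.0000) = 23.1084

23.1084


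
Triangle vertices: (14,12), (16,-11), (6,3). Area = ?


14*(-11-3) = -196
16*(3-12) = -144
6*(12+ 11) = 138
sum = -202
Area = |-202|/2 = 101.0000

101.0000 sq units


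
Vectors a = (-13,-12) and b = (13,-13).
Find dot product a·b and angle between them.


a·b = -13*13 - 12*(-13) = -169 + 156 = -13
|a| = sqrt(169+144) = 17.6918
|b| = sqrt(169+169) = 18.3848
cos(theta) = -13/(sqrt(313)*sqrt(338)) = -13/sqrt(105794) = -0.039968
theta = arccos(-13/sqrt(105794)) = 92.2906 degrees

a·b = -13, theta = 92.2906 deg


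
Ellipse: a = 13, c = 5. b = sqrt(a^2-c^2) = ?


b^2 = 13^2 - (5)^2 = 169 - 25 = 144
b = sqrt(144) = 12

b = 12


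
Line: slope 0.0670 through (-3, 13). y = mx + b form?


y - 13 = 0.0670(x + 3)
y = 0.0670x + 13 - 0.0670*(-3)
y = 0.0670x + 13.2010

y = 0.0670x + 13.2010


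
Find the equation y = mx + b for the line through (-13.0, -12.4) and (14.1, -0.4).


m = (12.0)/(27.1) = 0.4428
b = y1 - m*x1 = -12.4 - (12.0*(-13.0))/(27.1) = -12.4 + 5.7565 = -6.6435

y = 0.4428x - 6.6435


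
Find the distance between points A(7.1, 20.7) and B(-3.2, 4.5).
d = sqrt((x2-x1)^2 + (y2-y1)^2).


dx = -3.2 - 7.1 = -10.3
dy = 4.5 - 20.7 = -16.2
d = sqrt(106.09 + 262.44) = sqrt(368.53) = 19.1971

19.1971


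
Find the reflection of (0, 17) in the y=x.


Reflection rule for y=x: (y, x)
(0, 17) -> (17, 0)

(17, 0)


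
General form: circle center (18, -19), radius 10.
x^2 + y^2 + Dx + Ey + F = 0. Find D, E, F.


(x-18)^2 + (y+ 19)^2 = 10^2
D = -2h = -36, E = -2k = 38
F = h^2+k^2-r^2 = 324+361-100 = 585

D = -36, E = 38, F = 585


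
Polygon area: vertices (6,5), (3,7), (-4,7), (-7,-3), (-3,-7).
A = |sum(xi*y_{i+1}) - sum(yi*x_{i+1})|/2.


sum(xi*y_{i+1}) = 6*7 + 3*7 - 4*(-3) - 7*(-7) - 3*5 = 109
sum(yi*x_{i+1}) = 5*3 + 7*(-4) + 7*(-7) - 3*(-3) - 7*6 = -95
Area = |109 + 95|/2 = 204/2 = 102.0000

102.0000 sq units


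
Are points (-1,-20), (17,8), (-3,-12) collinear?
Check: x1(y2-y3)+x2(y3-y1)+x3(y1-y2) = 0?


-1*(8+ 12) + 17*(-12+ 20) - 3*(-20-8)
= -20 + 136 + 84 = 200

No, not collinear (determinant = 200)


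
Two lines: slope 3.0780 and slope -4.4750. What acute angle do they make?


m1-m2 = 7.553
1+m1*m2 = -12.77405
tan(theta) = |7.553/(-12.77405)| = 0.591277
theta = arctan(|7.553/(-12.77405)|) = 30.5948 degrees (acute angle)

30.5948 degrees


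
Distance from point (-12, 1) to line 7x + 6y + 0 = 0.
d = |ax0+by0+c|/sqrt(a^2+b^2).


|7*(-12) + 6*1 + 0| = |-78| = 78
sqrt(49 + 36) = sqrt(85) = 9.2195
d = 78/sqrt(85) = 8.4603

8.4603


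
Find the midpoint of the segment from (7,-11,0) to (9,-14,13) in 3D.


Mx = (7+9)/2 = 8.0000
My = (-11- 14)/2 = -12.5000
Mz = (0+13)/2 = 6.5000

M = (8.0000, -12.5000, 6.5000)


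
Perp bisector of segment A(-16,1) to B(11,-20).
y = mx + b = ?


Midpoint = (-2.5, -9.5)
Slope of AB = dy/dx = -21/27 = -0.7778
Perp slope = -dx/dy = 27/21 = 1.2857
b = My - (perp slope)*Mx = -9.5 + (27*(-2.5))/(-21) = -9.5 + 3.2143 = -6.2857

y = 1.2857x - 6.2857


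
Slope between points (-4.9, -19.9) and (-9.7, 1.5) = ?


dy = 1.5 + 19.9 = 21.4
dx = -9.7 + 4.9 = -4.8
m = 21.4/(-4.8) = -4.4583

m = -4.4583


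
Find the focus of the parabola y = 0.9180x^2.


a = 0.9180
4a = 3.6720
focus = (0, 1/3.6720) = (0, 0.2723)

Focus = (0, 0.2723)


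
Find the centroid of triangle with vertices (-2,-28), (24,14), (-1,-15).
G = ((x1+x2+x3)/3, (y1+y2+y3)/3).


Gx = (-2+24- 1)/3 = 21/3 = 7.0000
Gy = (-28+14- 15)/3 = -29/3 = -9.6667

G = (7.0000, -9.6667)


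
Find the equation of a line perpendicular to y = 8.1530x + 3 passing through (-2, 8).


Perpendicular slope = -1/m1 = -1/8.1530 = -0.1227
b2 = y0 - m2*x0 = 8 - 2/8.1530 = 8 - 0.2453 = 7.7547

y = -0.1227x + 7.7547


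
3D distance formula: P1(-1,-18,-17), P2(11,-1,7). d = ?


dx=12, dy=17, dz=24
d = sqrt(144+289+576) = sqrt(1009) = 31.7648

31.7648


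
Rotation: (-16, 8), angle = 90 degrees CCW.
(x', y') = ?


cos(90) = 0, sin(90) = 1
x' = -16*0 - 8*1 = -8
y' = -16*1 + 8*0 = -16

(-8, -16)


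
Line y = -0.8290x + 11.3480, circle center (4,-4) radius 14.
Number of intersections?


Substitute y = -0.8290x + 11.3480: (x-4)^2 + (-0.8290x+11.3480+ 4)^2 = 196
Expand to Ax^2 + Bx + C = 0, where b-k = 15.348
A = 1+m^2 = 1.687241
B = 2(m(b-k) - h) = 2(-0.8290*15.348 - 4) = -33.446984
C = h^2 + (b-k)^2 - r^2 = 16 + 235.561104 - 196 = 55.561104
disc = B^2-4AC = 1118.7007 - 374.9799 = 743.7208
disc > 0

2 intersection points


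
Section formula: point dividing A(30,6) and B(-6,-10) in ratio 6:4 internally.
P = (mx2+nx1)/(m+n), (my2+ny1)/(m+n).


Px = (6*(-6) + 4*30)/10 = 84/10 = 8.4000
Py = (6*(-10) + 4*6)/10 = -36/10 = -3.6000

P = (8.4000, -3.6000)


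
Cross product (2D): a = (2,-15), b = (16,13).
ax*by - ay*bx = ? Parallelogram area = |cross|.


cross = 2*13 + 15*16 = 26 + 240 = 266
Parallelogram area = |266| = 266

cross = 266, parallelogram area = 266


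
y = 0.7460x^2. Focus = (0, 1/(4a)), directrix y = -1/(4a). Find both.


a = 0.7460
1/(4a) = 0.3351
Focus = (0, 0.3351)
Directrix: y = -0.3351

Focus = (0, 0.3351), Directrix: y = -0.3351


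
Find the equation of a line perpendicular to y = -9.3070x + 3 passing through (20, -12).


Perpendicular slope = -1/m1 = -1/(-9.3070) = 0.1074
b2 = y0 - m2*x0 = -12 + 20/(-9.3070) = -12 - 2.1489 = -14.1489

y = 0.1074x - 14.1489


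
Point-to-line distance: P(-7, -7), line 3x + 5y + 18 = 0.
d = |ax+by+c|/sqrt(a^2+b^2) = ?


|3*(-7) + 5*(-7) + 18| = |-38| = 38
sqrt(9 + 25) = sqrt(34) = 5.8310
d = 38/sqrt(34) = 6.5169

6.5169


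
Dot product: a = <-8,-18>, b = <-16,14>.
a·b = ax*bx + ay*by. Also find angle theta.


a·b = -8*(-16) - 18*14 = 128 - 252 = -124
|a| = sqrt(64+324) = 19.6977
|b| = sqrt(256+196) = 21.2603
cos(theta) = -124/(sqrt(388)*sqrt(452)) = -124/sqrt(175376) = -0.296099
theta = arccos(-124/sqrt(175376)) = 107.2234 degrees

a·b = -124, theta = 107.2234 deg


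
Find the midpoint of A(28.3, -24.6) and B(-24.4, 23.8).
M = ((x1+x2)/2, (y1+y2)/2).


Mx = (28.3 - 24.4)/2 = 3.9/2 = 1.9500
My = (-24.6 + 23.8)/2 = -0.8/2 = -0.4000

(1.9500, -0.4000)


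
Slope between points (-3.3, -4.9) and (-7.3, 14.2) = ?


dy = 14.2 + 4.9 = 19.1
dx = -7.3 + 3.3 = -4.0
m = 19.1/(-4.0) = -4.7750

m = -4.7750


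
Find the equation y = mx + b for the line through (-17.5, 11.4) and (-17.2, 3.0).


m = (-8.4)/(0.3) = -28.0000
b = y1 - m*x1 = 11.4 - (-8.4*(-17.5))/(0.3) = 11.4 - 490.0000 = -478.6000

y = -28.0000x - 478.6000


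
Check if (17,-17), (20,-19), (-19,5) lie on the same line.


17*(-19-5) + 20*(5+ 17) - 19*(-17+ 19)
= -408 + 440 - 38 = -6

No, not collinear (determinant = -6)


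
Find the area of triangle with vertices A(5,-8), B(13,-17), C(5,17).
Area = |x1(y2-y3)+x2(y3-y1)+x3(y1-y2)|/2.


5*(-17-17) = -170
13*(17+ 8) = 325
5*(-8+ 17) = 45
sum = 200
Area = |200|/2 = 100.0000

100.0000 sq units


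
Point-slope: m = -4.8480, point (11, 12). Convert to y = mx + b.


y - 12 = -4.8480(x - 11)
y = -4.8480x + 12 + 4.8480*11
y = -4.8480x + 65.3280

y = -4.8480x + 65.3280


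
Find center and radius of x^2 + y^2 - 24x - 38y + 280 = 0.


h = -D/2 = 24/2 = 12
k = -E/2 = 38/2 = 19
r^2 = h^2 + k^2 - F = 144 + 361 - 280 = 225
r = 15

Center (12, 19), radius = 15


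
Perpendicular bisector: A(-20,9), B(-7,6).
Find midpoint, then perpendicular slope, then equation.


Midpoint = (-13.5, 7.5)
Slope of AB = dy/dx = -3/13 = -0.2308
Perp slope = -dx/dy = 13/3 = 4.3333
b = My - (perp slope)*Mx = 7.5 + (13*(-13.5))/(-3) = 7.5 + 58.5000 = 66.0000

y = 4.3333x + 66.0000


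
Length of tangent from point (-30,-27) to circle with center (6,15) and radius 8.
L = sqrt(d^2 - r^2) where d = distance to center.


d = sqrt((-30-6)^2 + (-27-15)^2) = sqrt(1296+1764) = 55.3173
L = sqrt(3060.0000 - 64) = sqrt(2996.0000) = 54.7357

54.7357


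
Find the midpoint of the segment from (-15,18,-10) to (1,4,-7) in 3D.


Mx = (-15+1)/2 = -7.0000
My = (18+4)/2 = 11.0000
Mz = (-10- 7)/2 = -8.5000

M = (-7.0000, 11.0000, -8.5000)


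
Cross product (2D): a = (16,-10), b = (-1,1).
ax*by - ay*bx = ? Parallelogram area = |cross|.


cross = 16*1 + 10*(-1) = 16 - 10 = 6
Parallelogram area = |6| = 6

cross = 6, parallelogram area = 6


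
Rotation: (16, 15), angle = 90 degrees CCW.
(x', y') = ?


cos(90) = 0, sin(90) = 1
x' = 16*0 - 15*1 = -15
y' = 16*1 + 15*0 = 16

(-15, 16)


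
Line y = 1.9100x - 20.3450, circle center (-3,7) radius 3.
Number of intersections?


Substitute y = 1.9100x - 20.3450: (x+ 3)^2 + (1.9100x- 20.3450-7)^2 = 9
Expand to Ax^2 + Bx + C = 0, where b-k = -27.345
A = 1+m^2 = 4.6481
B = 2(m(b-k) - h) = 2(1.9100*(-27.345) + 3) = -98.4579
C = h^2 + (b-k)^2 - r^2 = 9 + 747.749025 - 9 = 747.749025
disc = B^2-4AC = 9693.9581 - 13902.4490 = -4208.4909
disc < 0

0 intersection points


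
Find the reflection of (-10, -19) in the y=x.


Reflection rule for y=x: (y, x)
(-10, -19) -> (-19, -10)

(-19, -10)


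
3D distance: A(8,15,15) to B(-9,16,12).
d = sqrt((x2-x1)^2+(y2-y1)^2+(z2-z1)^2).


dx=-17, dy=1, dz=-3
d = sqrt(289+1+9) = sqrt(299) = 17.2916

17.2916


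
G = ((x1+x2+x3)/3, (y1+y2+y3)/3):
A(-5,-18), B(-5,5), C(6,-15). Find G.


Gx = (-5- 5+6)/3 = -4/3 = -1.3333
Gy = (-18+5- 15)/3 = -28/3 = -9.3333

G = (-1.3333, -9.3333)


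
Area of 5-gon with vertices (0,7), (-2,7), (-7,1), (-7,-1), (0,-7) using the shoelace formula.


sum(xi*y_{i+1}) = 0*7 - 2*1 - 7*(-1) - 7*(-7) + 0*7 = 54
sum(yi*x_{i+1}) = 7*(-2) + 7*(-7) + 1*(-7) - 1*0 - 7*0 = -70
Area = |54 + 70|/2 = 124/2 = 62.0000

62.0000 sq units


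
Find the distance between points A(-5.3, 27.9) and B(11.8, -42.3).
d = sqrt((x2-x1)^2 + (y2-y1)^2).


dx = 11.8 + 5.3 = 17.1
dy = -42.3 - 27.9 = -70.2
d = sqrt(292.41 + 4928.04) = sqrt(5220.45) = 72.2527

72.2527


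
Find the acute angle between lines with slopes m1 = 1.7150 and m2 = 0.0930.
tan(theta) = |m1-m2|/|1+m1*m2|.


m1-m2 = 1.622
1+m1*m2 = 1.159495
tan(theta) = |1.622/1.159495| = 1.398885
theta = arctan(|1.622/1.159495|) = 54.4407 degrees (acute angle)

54.4407 degrees


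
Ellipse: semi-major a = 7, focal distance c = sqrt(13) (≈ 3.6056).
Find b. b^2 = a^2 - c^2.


b^2 = 7^2 - (sqrt(13))^2 = 49 - 13 = 36
b = sqrt(36) = 6

b = 6


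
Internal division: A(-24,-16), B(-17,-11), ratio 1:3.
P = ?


Px = (1*(-17) + 3*(-24))/4 = -89/4 = -22.2500
Py = (1*(-11) + 3*(-16))/4 = -59/4 = -14.7500

P = (-22.2500, -14.7500)


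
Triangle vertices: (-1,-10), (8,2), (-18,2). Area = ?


-1*(2-2) = 0
8*(2+ 10) = 96
-18*(-10-2) = 216
sum = 312
Area = |312|/2 = 156.0000

156.0000 sq units


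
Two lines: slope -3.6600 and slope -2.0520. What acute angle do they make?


m1-m2 = -1.608
1+m1*m2 = 8.51032
tan(theta) = |-1.608/8.51032| = 0.188947
theta = arctan(|-1.608/8.51032|) = 10.6997 degrees (acute angle)

10.6997 degrees


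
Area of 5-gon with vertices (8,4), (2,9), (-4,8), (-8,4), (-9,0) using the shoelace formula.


sum(xi*y_{i+1}) = 8*9 + 2*8 - 4*4 - 8*0 - 9*4 = 36
sum(yi*x_{i+1}) = 4*2 + 9*(-4) + 8*(-8) + 4*(-9) + 0*8 = -128
Area = |36 + 128|/2 = 164/2 = 82.0000

82.0000 sq units


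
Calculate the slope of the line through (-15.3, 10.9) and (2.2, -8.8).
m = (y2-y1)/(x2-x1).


dy = -8.8 - 10.9 = -19.7
dx = 2.2 + 15.3 = 17.5
m = -19.7/17.5 = -1.1257

m = -1.1257


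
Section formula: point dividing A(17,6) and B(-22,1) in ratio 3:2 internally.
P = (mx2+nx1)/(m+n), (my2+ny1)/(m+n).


Px = (3*(-22) + 2*17)/5 = -32/5 = -6.4000
Py = (3*1 + 2*6)/5 = 15/5 = 3.0000

P = (-6.4000, 3.0000)


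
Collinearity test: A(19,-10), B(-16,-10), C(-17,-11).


19*(-10+ 11) - 16*(-11+ 10) - 17*(-10+ 10)
= 19 + 16 + 0 = 35

No, not collinear (determinant = 35)


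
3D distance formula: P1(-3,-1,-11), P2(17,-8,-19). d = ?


dx=20, dy=-7, dz=-8
d = sqrt(400+49+64) = sqrt(513) = 22.6495

22.6495


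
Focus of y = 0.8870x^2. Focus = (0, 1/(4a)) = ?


a = 0.8870
4a = 3.5480
focus = (0, 1/3.5480) = (0, 0.2818)

Focus = (0, 0.2818)


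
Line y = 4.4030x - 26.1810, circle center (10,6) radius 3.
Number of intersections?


Substitute y = 4.4030x - 26.1810: (x-10)^2 + (4.4030x- 26.1810-6)^2 = 9
Expand to Ax^2 + Bx + C = 0, where b-k = -32.181
A = 1+m^2 = 20.386409
B = 2(m(b-k) - h) = 2(4.4030*(-32.181) - 10) = -303.385886
C = h^2 + (b-k)^2 - r^2 = 100 + 1035.616761 - 9 = 1126.616761
disc = B^2-4AC = 92042.9958 - 91870.6803 = 172.3155
disc > 0

2 intersection points


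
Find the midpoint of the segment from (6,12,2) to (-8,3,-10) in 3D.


Mx = (6- 8)/2 = -1.0000
My = (12+3)/2 = 7.5000
Mz = (2- 10)/2 = -4.0000

M = (-1.0000, 7.5000, -4.0000)


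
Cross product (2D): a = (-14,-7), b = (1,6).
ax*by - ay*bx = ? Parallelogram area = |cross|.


cross = -14*6 + 7*1 = -84 + 7 = -77
Parallelogram area = |-77| = 77

cross = -77, parallelogram area = 77


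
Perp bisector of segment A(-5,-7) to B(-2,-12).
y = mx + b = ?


Midpoint = (-3.5, -9.5)
Slope of AB = dy/dx = -5/3 = -1.6667
Perp slope = -dx/dy = 3/5 = 0.6000
b = My - (perp slope)*Mx = -9.5 + (3*(-3.5))/(-5) = -9.5 + 2.1000 = -7.4000

y = 0.6000x - 7.4000


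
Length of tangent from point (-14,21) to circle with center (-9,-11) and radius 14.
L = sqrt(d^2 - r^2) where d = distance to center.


d = sqrt((-14+ 9)^2 + (21+ 11)^2) = sqrt(25+1024) = 32.3883
L = sqrt(1049.0000 - 196) = sqrt(853.0000) = 29.2062

29.2062


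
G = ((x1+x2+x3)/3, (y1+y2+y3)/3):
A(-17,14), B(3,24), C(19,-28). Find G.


Gx = (-17+3+19)/3 = 5/3 = 1.6667
Gy = (14+24- 28)/3 = 10/3 = 3.3333

G = (1.6667, 3.3333)


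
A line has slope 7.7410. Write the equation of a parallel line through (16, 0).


Parallel lines have equal slopes.
m2 = 7.7410
b2 = 0 - 7.7410*16 = -123.8560

y = 7.7410x - 123.8560


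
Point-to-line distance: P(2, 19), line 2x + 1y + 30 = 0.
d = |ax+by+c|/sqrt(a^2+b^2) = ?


|2*2 + 1*19 + 30| = |53| = 53
sqrt(4 + 1) = sqrt(5) = 2.2361
d = 53/sqrt(5) = 23.7023

23.7023


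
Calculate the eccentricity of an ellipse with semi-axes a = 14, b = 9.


c = sqrt(196-81) = sqrt(115) = 10.7238
e = c/a = sqrt(115)/14 = 0.7660

e = 0.7660


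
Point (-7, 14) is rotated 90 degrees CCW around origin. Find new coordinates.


cos(90) = 0, sin(90) = 1
x' = -7*0 - 14*1 = -14
y' = -7*1 + 14*0 = -7

(-14, -7)


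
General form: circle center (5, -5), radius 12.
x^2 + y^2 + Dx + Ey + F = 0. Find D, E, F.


(x-5)^2 + (y+ 5)^2 = 12^2
D = -2h = -10, E = -2k = 10
F = h^2+k^2-r^2 = 25+25-144 = -94

D = -10, E = 10, F = -94


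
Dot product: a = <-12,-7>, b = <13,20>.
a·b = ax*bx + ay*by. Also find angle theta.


a·b = -12*13 - 7*20 = -156 - 140 = -296
|a| = sqrt(144+49) = 13.8924
|b| = sqrt(169+400) = 23.8537
cos(theta) = -296/(sqrt(193)*sqrt(569)) = -296/sqrt(109817) = -0.893217
theta = arccos(-296/sqrt(109817)) = 153.2803 degrees

a·b = -296, theta = 153.2803 deg


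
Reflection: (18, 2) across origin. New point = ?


Reflection rule for origin: (-x, -y)
(18, 2) -> (-18, -2)

(-18, -2)


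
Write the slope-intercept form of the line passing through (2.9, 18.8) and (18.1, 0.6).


m = (-18.2)/(15.2) = -1.1974
b = y1 - m*x1 = 18.8 - (-18.2*2.9)/(15.2) = 18.8 + 3.4724 = 22.2724

y = -1.1974x + 22.2724


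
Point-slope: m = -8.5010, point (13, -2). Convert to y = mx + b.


y + 2 = -8.5010(x - 13)
y = -8.5010x - 2 + 8.5010*13
y = -8.5010x + 108.5130

y = -8.5010x + 108.5130


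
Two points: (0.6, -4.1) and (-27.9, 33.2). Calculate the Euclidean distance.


dx = -27.9 - 0.6 = -28.5
dy = 33.2 + 4.1 = 37.3
d = sqrt(812.25 + 1391.29) = sqrt(2203.54) = 46.9419

46.9419


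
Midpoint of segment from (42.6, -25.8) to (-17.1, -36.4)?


Mx = (42.6 - 17.1)/2 = 25.5/2 = 12.7500
My = (-25.8 - 36.4)/2 = -62.2/2 = -31.1000

(12.7500, -31.1000)


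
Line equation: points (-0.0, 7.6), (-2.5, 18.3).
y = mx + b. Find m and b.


m = (10.7)/(-2.5) = -4.2800
b = y1 - m*x1 = 7.6 - (10.7*(-0.0))/(-2.5) = 7.6 - 0 = 7.6000

y = -4.2800x + 7.6000


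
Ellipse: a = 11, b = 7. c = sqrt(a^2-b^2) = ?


c^2 = 11^2 - 7^2 = 121 - 49 = 72
c = sqrt(72) = 8.4853

c = 8.4853


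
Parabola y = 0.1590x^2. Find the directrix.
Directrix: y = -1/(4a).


a = 0.1590
1/(4a) = 1.5723
directrix: y = -1.5723 = -1.5723

y = -1.5723


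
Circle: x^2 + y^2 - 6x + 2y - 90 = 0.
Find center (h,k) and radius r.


h = -D/2 = 6/2 = 3
k = -E/2 = -2/2 = -1
r^2 = h^2 + k^2 - F = 9 + 1 + 90 = 100
r = 10

Center (3, -1), radius = 10


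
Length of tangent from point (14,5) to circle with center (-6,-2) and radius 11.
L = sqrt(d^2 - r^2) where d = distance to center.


d = sqrt((14+ 6)^2 + (5+ 2)^2) = sqrt(400+49) = 21.1896
L = sqrt(449.0000 - 121) = sqrt(328.0000) = 18.1108

18.1108


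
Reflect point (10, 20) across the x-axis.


Reflection rule for x-axis: (x, -y)
(10, 20) -> (10, -20)

(10, -20)


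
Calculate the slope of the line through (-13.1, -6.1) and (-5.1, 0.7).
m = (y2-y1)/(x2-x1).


dy = 0.7 + 6.1 = 6.8
dx = -5.1 + 13.1 = 8.0
m = 6.8/8.0 = 0.8500

m = 0.8500


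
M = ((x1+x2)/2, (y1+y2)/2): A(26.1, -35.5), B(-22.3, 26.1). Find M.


Mx = (26.1 - 22.3)/2 = 3.8/2 = 1.9000
My = (-35.5 + 26.1)/2 = -9.4/2 = -4.7000

(1.9000, -4.7000)


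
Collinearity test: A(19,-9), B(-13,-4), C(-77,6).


19*(-4-6) - 13*(6+ 9) - 77*(-9+ 4)
= -190 - 195 + 385 = 0

Yes, collinear (determinant = 0)


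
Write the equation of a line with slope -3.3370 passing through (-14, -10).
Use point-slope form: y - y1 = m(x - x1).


y + 10 = -3.3370(x + 14)
y = -3.3370x - 10 + 3.3370*(-14)
y = -3.3370x - 56.7180

y = -3.3370x - 56.7180


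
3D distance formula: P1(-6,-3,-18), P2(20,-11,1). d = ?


dx=26, dy=-8, dz=19
d = sqrt(676+64+361) = sqrt(1101) = 33.1813

33.1813


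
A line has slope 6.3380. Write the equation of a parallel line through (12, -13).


Parallel lines have equal slopes.
m2 = 6.3380
b2 = -13 - 6.3380*12 = -89.0560

y = 6.3380x - 89.0560


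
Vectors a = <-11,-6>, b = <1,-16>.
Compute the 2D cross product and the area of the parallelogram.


cross = -11*(-16) + 6*1 = 176 + 6 = 182
Parallelogram area = |182| = 182

cross = 182, parallelogram area = 182


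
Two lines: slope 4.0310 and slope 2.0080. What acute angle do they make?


m1-m2 = 2.023
1+m1*m2 = 9.094248
tan(theta) = |2.023/9.094248| = 0.222448
theta = arctan(|2.023/9.094248|) = 12.5412 degrees (acute angle)

12.5412 degrees


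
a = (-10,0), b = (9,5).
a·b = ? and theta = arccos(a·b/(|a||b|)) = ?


a·b = -10*9 + 0*5 = -90 + 0 = -90
|a| = sqrt(100+0) = 10.0000
|b| = sqrt(81+25) = 10.2956
cos(theta) = -90/(sqrt(100)*sqrt(106)) = -90/sqrt(10600) = -0.874157
theta = arccos(-90/sqrt(10600)) = 150.9454 degrees

a·b = -90, theta = 150.9454 deg


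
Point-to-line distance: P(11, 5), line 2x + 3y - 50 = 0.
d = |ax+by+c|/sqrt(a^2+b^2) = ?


|2*11 + 3*5 - 50| = |-13| = 13
sqrt(4 + 9) = sqrt(13) = 3.6056
d = 13/sqrt(13) = 3.6056

3.6056


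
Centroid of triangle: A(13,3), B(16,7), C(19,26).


Gx = (13+16+19)/3 = 48/3 = 16.0000
Gy = (3+7+26)/3 = 36/3 = 12.0000

G = (16.0000, 12.0000)


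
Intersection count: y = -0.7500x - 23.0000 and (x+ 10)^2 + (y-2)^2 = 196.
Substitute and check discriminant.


Substitute y = -0.7500x - 23.0000: (x+ 10)^2 + (-0.7500x- 23.0000-2)^2 = 196
Expand to Ax^2 + Bx + C = 0, where b-k = -25
A = 1+m^2 = 1.5625
B = 2(m(b-k) - h) = 2(-0.7500*(-25) + 10) = 57.5
C = h^2 + (b-k)^2 - r^2 = 100 + 625 - 196 = 529
disc = B^2-4AC = 3306.2500 - 3306.2500 = 0
disc = 0

1 intersection point (tangent)


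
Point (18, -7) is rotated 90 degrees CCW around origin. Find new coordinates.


cos(90) = 0, sin(90) = 1
x' = 18*0 + 7*1 = 7
y' = 18*1 - 7*0 = 18

(7, 18)


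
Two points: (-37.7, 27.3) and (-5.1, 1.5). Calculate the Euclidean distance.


dx = -5.1 + 37.7 = 32.6
dy = 1.5 - 27.3 = -25.8
d = sqrt(1062.76 + 665.64) = sqrt(1728.4) = 41.5740

41.5740


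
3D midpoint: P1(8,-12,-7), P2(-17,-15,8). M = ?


Mx = (8- 17)/2 = -4.5000
My = (-12- 15)/2 = -13.5000
Mz = (-7+8)/2 = 0.5000

M = (-4.5000, -13.5000, 0.5000)


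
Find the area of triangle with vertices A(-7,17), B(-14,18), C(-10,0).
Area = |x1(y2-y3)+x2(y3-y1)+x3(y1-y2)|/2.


-7*(18-0) = -126
-14*(0-17) = 238
-10*(17-18) = 10
sum = 122
Area = |122|/2 = 61.0000

61.0000 sq units


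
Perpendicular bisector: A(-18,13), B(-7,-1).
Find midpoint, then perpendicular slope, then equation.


Midpoint = (-12.5, 6)
Slope of AB = dy/dx = -14/11 = -1.2727
Perp slope = -dx/dy = 11/14 = 0.7857
b = My - (perp slope)*Mx = 6 + (11*(-12.5))/(-14) = 6 + 9.8214 = 15.8214

y = 0.7857x + 15.8214


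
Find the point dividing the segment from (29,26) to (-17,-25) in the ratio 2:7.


Px = (2*(-17) + 7*29)/9 = 169/9 = 18.7778
Py = (2*(-25) + 7*26)/9 = 132/9 = 14.6667

P = (18.7778, 14.6667)


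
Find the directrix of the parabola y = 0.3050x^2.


a = 0.3050
1/(4a) = 0.8197
directrix: y = -0.8197 = -0.8197

y = -0.8197


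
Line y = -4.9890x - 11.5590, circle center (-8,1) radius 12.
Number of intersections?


Substitute y = -4.9890x - 11.5590: (x+ 8)^2 + (-4.9890x- 11.5590-1)^2 = 144
Expand to Ax^2 + Bx + C = 0, where b-k = -12.559
A = 1+m^2 = 25.890121
B = 2(m(b-k) - h) = 2(-4.9890*(-12.559) + 8) = 141.313702
C = h^2 + (b-k)^2 - r^2 = 64 + 157.728481 - 144 = 77.728481
disc = B^2-4AC = 19969.5624 - 8049.5991 = 11919.9633
disc > 0

2 intersection points
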